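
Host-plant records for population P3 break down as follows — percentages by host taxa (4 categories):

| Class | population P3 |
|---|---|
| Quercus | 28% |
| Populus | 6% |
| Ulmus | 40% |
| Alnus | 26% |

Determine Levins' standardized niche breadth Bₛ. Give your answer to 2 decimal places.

0.74

Convert percentages to proportions (divide by 100).
Σpᵢ² = 0.28² + 0.06² + 0.40² + 0.26² = 0.0784 + 0.0036 + 0.1600 + 0.0676 = 0.3096
B = 1 / 0.3096 = 3.2300
Bₛ = (B − 1)/(n − 1) = (3.2300 − 1)/(4 − 1) = 2.2300/3 = 0.7433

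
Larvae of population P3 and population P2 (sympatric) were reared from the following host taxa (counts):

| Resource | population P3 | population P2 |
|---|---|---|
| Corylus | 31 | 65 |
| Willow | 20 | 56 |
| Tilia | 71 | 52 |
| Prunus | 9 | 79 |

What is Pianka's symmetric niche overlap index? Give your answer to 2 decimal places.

0.73

Proportions for population P3 (n=131): 31/131=0.2366, 20/131=0.1527, 71/131=0.5420, 9/131=0.0687
Proportions for population P2 (n=252): 65/252=0.2579, 56/252=0.2222, 52/252=0.2063, 79/252=0.3135
Σ p₁ᵢp₂ᵢ = 0.061019 + 0.033930 + 0.111815 + 0.021537 = 0.228301
Σp_1ᵢ² = 0.2366² + 0.1527² + 0.5420² + 0.0687² = 0.055980 + 0.023317 + 0.293764 + 0.004720 = 0.377781
Σp_2ᵢ² = 0.2579² + 0.2222² + 0.2063² + 0.3135² = 0.066512 + 0.049373 + 0.042560 + 0.098282 = 0.256727
O = 0.228301 / √(0.377781 × 0.256727) = 0.228301 / 0.3114267 = 0.7331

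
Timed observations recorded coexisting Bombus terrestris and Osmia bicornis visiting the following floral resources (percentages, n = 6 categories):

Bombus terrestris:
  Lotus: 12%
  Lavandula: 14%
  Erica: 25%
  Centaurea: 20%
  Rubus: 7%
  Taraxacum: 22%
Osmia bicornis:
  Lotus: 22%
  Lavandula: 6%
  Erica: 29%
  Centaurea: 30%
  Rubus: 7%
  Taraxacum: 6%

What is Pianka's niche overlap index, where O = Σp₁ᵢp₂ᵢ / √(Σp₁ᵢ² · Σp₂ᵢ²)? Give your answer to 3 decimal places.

0.879

Convert percentages to proportions (divide by 100).
Σ p₁ᵢp₂ᵢ = 0.0264 + 0.0084 + 0.0725 + 0.0600 + 0.0049 + 0.0132 = 0.1854
Σp_1ᵢ² = 0.12² + 0.14² + 0.25² + 0.20² + 0.07² + 0.22² = 0.0144 + 0.0196 + 0.0625 + 0.0400 + 0.0049 + 0.0484 = 0.1898
Σp_2ᵢ² = 0.22² + 0.06² + 0.29² + 0.30² + 0.07² + 0.06² = 0.0484 + 0.0036 + 0.0841 + 0.0900 + 0.0049 + 0.0036 = 0.2346
O = 0.1854 / √(0.1898 × 0.2346) = 0.1854 / 0.211014 = 0.87861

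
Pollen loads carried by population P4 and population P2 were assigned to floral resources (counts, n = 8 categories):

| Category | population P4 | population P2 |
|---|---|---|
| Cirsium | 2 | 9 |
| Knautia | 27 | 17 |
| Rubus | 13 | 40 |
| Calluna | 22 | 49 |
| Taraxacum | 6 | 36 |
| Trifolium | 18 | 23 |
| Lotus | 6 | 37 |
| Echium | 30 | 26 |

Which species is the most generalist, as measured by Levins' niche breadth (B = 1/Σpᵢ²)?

population P2

Proportions for population P4 (n=124): 2/124=0.0161, 27/124=0.2177, 13/124=0.1048, 22/124=0.1774, 6/124=0.0484, 18/124=0.1452, 6/124=0.0484, 30/124=0.2419
Proportions for population P2 (n=237): 9/237=0.0380, 17/237=0.0717, 40/237=0.1688, 49/237=0.2068, 36/237=0.1519, 23/237=0.0970, 37/237=0.1561, 26/237=0.1097
Σp_P4ᵢ² = 0.0161² + 0.2177² + 0.1048² + 0.1774² + 0.0484² + 0.1452² + 0.0484² + 0.2419² = 0.000259 + 0.047393 + 0.010983 + 0.031471 + 0.002343 + 0.021083 + 0.002343 + 0.058516 = 0.174391
B_P4 = 1 / 0.174391 = 5.7342
Σp_P2ᵢ² = 0.0380² + 0.0717² + 0.1688² + 0.2068² + 0.1519² + 0.0970² + 0.1561² + 0.1097² = 0.001444 + 0.005141 + 0.028493 + 0.042766 + 0.023074 + 0.009409 + 0.024367 + 0.012034 = 0.146728
B_P2 = 1 / 0.146728 = 6.8153
Highest B → broadest niche (most generalist): population P2 (B = 6.82).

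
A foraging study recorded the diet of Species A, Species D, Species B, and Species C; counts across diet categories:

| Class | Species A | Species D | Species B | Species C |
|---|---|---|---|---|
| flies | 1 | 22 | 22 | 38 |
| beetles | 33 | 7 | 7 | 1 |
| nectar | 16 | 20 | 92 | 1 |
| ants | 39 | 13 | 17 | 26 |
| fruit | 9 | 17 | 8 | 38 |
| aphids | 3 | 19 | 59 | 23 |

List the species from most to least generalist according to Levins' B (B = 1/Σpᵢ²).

Species D > Species C > Species A > Species B

Proportions for Species A (n=101): 1/101=0.0099, 33/101=0.3267, 16/101=0.1584, 39/101=0.3861, 9/101=0.0891, 3/101=0.0297
Proportions for Species D (n=98): 22/98=0.2245, 7/98=0.0714, 20/98=0.2041, 13/98=0.1327, 17/98=0.1735, 19/98=0.1939
Proportions for Species B (n=205): 22/205=0.1073, 7/205=0.0341, 92/205=0.4488, 17/205=0.0829, 8/205=0.0390, 59/205=0.2878
Proportions for Species C (n=127): 38/127=0.2992, 1/127=0.0079, 1/127=0.0079, 26/127=0.2047, 38/127=0.2992, 23/127=0.1811
Σp_Aᵢ² = 0.0099² + 0.3267² + 0.1584² + 0.3861² + 0.0891² + 0.0297² = 0.000098 + 0.106733 + 0.025091 + 0.149073 + 0.007939 + 0.000882 = 0.289816
B_A = 1 / 0.289816 = 3.4505
Σp_Dᵢ² = 0.2245² + 0.0714² + 0.2041² + 0.1327² + 0.1735² + 0.1939² = 0.050400 + 0.005098 + 0.041657 + 0.017609 + 0.030102 + 0.037597 = 0.182463
B_D = 1 / 0.182463 = 5.4806
Σp_Bᵢ² = 0.1073² + 0.0341² + 0.4488² + 0.0829² + 0.0390² + 0.2878² = 0.011513 + 0.001163 + 0.201421 + 0.006872 + 0.001521 + 0.082829 = 0.305319
B_B = 1 / 0.305319 = 3.2753
Σp_Cᵢ² = 0.2992² + 0.0079² + 0.0079² + 0.2047² + 0.2992² + 0.1811² = 0.089521 + 0.000062 + 0.000062 + 0.041902 + 0.089521 + 0.032797 = 0.253865
B_C = 1 / 0.253865 = 3.9391
Ranking by B (broadest → narrowest): Species D (5.48) > Species C (3.94) > Species A (3.45) > Species B (3.28)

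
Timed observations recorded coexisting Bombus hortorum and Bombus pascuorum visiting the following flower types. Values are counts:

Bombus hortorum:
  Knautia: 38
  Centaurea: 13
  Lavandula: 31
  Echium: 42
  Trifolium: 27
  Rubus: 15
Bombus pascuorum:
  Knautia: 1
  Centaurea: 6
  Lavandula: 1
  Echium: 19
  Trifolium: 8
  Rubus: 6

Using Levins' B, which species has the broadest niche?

Bombus hortorum

Proportions for Bombus hortorum (n=166): 38/166=0.2289, 13/166=0.0783, 31/166=0.1867, 42/166=0.2530, 27/166=0.1627, 15/166=0.0904
Proportions for Bombus pascuorum (n=41): 1/41=0.0244, 6/41=0.1463, 1/41=0.0244, 19/41=0.4634, 8/41=0.1951, 6/41=0.1463
Σp_hortᵢ² = 0.2289² + 0.0783² + 0.1867² + 0.2530² + 0.1627² + 0.0904² = 0.052395 + 0.006131 + 0.034857 + 0.064009 + 0.026471 + 0.008172 = 0.192035
B_hort = 1 / 0.192035 = 5.2074
Σp_pascᵢ² = 0.0244² + 0.1463² + 0.0244² + 0.4634² + 0.1951² + 0.1463² = 0.000595 + 0.021404 + 0.000595 + 0.214740 + 0.038064 + 0.021404 = 0.296802
B_pasc = 1 / 0.296802 = 3.3692
Highest B → broadest niche (most generalist): Bombus hortorum (B = 5.21).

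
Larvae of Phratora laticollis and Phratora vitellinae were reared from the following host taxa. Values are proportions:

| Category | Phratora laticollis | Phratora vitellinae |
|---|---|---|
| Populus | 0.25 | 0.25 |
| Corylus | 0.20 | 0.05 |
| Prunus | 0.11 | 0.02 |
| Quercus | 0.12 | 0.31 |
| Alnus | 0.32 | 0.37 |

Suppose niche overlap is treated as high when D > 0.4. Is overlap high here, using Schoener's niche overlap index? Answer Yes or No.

Σ|p₁ᵢ − p₂ᵢ| = 0.00 + 0.15 + 0.09 + 0.19 + 0.05 = 0.48
D = 1 − ½ × 0.48 = 1 − 0.240 = 0.7600
D = 0.7600 > 0.4 → Yes.

Yes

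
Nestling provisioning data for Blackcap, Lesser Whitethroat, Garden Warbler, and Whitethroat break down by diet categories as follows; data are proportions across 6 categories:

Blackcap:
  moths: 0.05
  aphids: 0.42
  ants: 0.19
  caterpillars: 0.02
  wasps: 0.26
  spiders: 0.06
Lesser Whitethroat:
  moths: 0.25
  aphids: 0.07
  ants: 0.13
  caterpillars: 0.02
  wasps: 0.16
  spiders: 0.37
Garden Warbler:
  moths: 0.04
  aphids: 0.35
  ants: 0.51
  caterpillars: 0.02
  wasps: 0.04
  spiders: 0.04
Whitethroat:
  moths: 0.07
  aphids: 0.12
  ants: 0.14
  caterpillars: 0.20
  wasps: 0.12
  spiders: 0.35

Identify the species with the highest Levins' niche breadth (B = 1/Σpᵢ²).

Whitethroat

Σp_Blacᵢ² = 0.05² + 0.42² + 0.19² + 0.02² + 0.26² + 0.06² = 0.0025 + 0.1764 + 0.0361 + 0.0004 + 0.0676 + 0.0036 = 0.2866
B_Blac = 1 / 0.2866 = 3.4892
Σp_Lessᵢ² = 0.25² + 0.07² + 0.13² + 0.02² + 0.16² + 0.37² = 0.0625 + 0.0049 + 0.0169 + 0.0004 + 0.0256 + 0.1369 = 0.2472
B_Less = 1 / 0.2472 = 4.0453
Σp_Gardᵢ² = 0.04² + 0.35² + 0.51² + 0.02² + 0.04² + 0.04² = 0.0016 + 0.1225 + 0.2601 + 0.0004 + 0.0016 + 0.0016 = 0.3878
B_Gard = 1 / 0.3878 = 2.5786
Σp_Whitᵢ² = 0.07² + 0.12² + 0.14² + 0.20² + 0.12² + 0.35² = 0.0049 + 0.0144 + 0.0196 + 0.0400 + 0.0144 + 0.1225 = 0.2158
B_Whit = 1 / 0.2158 = 4.6339
Highest B → broadest niche (most generalist): Whitethroat (B = 4.63).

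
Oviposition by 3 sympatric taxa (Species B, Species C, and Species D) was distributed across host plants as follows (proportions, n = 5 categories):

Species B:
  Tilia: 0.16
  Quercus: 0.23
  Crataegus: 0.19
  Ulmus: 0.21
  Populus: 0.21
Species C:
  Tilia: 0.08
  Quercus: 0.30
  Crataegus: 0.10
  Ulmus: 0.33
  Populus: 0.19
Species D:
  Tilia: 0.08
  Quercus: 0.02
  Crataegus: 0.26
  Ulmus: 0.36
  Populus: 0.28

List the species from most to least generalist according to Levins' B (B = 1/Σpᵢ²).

Σp_Bᵢ² = 0.16² + 0.23² + 0.19² + 0.21² + 0.21² = 0.0256 + 0.0529 + 0.0361 + 0.0441 + 0.0441 = 0.2028
B_B = 1 / 0.2028 = 4.9310
Σp_Cᵢ² = 0.08² + 0.30² + 0.10² + 0.33² + 0.19² = 0.0064 + 0.0900 + 0.0100 + 0.1089 + 0.0361 = 0.2514
B_C = 1 / 0.2514 = 3.9777
Σp_Dᵢ² = 0.08² + 0.02² + 0.26² + 0.36² + 0.28² = 0.0064 + 0.0004 + 0.0676 + 0.1296 + 0.0784 = 0.2824
B_D = 1 / 0.2824 = 3.5411
Ranking by B (broadest → narrowest): Species B (4.93) > Species C (3.98) > Species D (3.54)

Species B > Species C > Species D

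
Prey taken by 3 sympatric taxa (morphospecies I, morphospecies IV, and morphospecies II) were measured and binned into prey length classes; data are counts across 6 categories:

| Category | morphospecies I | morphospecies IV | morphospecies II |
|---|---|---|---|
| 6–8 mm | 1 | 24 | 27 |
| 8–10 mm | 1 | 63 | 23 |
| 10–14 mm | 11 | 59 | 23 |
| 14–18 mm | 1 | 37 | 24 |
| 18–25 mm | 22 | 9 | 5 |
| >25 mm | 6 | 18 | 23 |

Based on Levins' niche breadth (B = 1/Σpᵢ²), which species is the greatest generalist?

morphospecies II

Proportions for morphospecies I (n=42): 1/42=0.0238, 1/42=0.0238, 11/42=0.2619, 1/42=0.0238, 22/42=0.5238, 6/42=0.1429
Proportions for morphospecies IV (n=210): 24/210=0.1143, 63/210=0.3000, 59/210=0.2810, 37/210=0.1762, 9/210=0.0429, 18/210=0.0857
Proportions for morphospecies II (n=125): 27/125=0.2160, 23/125=0.1840, 23/125=0.1840, 24/125=0.1920, 5/125=0.0400, 23/125=0.1840
Σp_Iᵢ² = 0.0238² + 0.0238² + 0.2619² + 0.0238² + 0.5238² + 0.1429² = 0.000566 + 0.000566 + 0.068592 + 0.000566 + 0.274366 + 0.020420 = 0.365076
B_I = 1 / 0.365076 = 2.7392
Σp_IVᵢ² = 0.1143² + 0.3000² + 0.2810² + 0.1762² + 0.0429² + 0.0857² = 0.013064 + 0.090000 + 0.078961 + 0.031046 + 0.001840 + 0.007344 = 0.222255
B_IV = 1 / 0.222255 = 4.4993
Σp_IIᵢ² = 0.2160² + 0.1840² + 0.1840² + 0.1920² + 0.0400² + 0.1840² = 0.046656 + 0.033856 + 0.033856 + 0.036864 + 0.001600 + 0.033856 = 0.186688
B_II = 1 / 0.186688 = 5.3565
Highest B → broadest niche (most generalist): morphospecies II (B = 5.36).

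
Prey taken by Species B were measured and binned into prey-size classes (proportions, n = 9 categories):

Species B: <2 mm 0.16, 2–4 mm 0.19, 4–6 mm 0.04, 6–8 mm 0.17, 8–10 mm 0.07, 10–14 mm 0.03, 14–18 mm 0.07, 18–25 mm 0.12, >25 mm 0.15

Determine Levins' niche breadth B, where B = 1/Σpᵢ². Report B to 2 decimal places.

7.15

Σpᵢ² = 0.16² + 0.19² + 0.04² + 0.17² + 0.07² + 0.03² + 0.07² + 0.12² + 0.15² = 0.0256 + 0.0361 + 0.0016 + 0.0289 + 0.0049 + 0.0009 + 0.0049 + 0.0144 + 0.0225 = 0.1398
B = 1 / 0.1398 = 7.1531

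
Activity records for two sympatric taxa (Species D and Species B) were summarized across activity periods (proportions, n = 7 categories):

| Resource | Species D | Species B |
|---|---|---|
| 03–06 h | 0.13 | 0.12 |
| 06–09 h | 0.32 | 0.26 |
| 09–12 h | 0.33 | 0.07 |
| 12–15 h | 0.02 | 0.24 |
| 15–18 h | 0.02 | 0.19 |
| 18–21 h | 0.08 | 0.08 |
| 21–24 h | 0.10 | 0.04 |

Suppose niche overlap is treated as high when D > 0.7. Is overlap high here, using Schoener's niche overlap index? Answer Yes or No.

Σ|p₁ᵢ − p₂ᵢ| = 0.01 + 0.06 + 0.26 + 0.22 + 0.17 + 0.00 + 0.06 = 0.78
D = 1 − ½ × 0.78 = 1 − 0.390 = 0.6100
D = 0.6100 < 0.7 → No.

No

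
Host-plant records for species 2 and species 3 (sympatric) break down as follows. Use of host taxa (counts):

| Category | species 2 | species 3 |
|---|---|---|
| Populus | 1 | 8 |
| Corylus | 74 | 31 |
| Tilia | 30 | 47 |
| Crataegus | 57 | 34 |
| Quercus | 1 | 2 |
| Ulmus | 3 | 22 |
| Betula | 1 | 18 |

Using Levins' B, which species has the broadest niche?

Proportions for species 2 (n=167): 1/167=0.0060, 74/167=0.4431, 30/167=0.1796, 57/167=0.3413, 1/167=0.0060, 3/167=0.0180, 1/167=0.0060
Proportions for species 3 (n=162): 8/162=0.0494, 31/162=0.1914, 47/162=0.2901, 34/162=0.2099, 2/162=0.0123, 22/162=0.1358, 18/162=0.1111
Σp_2ᵢ² = 0.0060² + 0.4431² + 0.1796² + 0.3413² + 0.0060² + 0.0180² + 0.0060² = 0.000036 + 0.196338 + 0.032256 + 0.116486 + 0.000036 + 0.000324 + 0.000036 = 0.345512
B_2 = 1 / 0.345512 = 2.8943
Σp_3ᵢ² = 0.0494² + 0.1914² + 0.2901² + 0.2099² + 0.0123² + 0.1358² + 0.1111² = 0.002440 + 0.036634 + 0.084158 + 0.044058 + 0.000151 + 0.018442 + 0.012343 = 0.198226
B_3 = 1 / 0.198226 = 5.0447
Highest B → broadest niche (most generalist): species 3 (B = 5.04).

species 3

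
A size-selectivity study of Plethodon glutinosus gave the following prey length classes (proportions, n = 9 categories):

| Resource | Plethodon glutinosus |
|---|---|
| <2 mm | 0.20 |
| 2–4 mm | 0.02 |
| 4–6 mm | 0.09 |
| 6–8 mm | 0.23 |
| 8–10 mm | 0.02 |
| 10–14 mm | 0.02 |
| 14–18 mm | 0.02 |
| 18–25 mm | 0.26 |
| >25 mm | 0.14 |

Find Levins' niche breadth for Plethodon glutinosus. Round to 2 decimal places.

Σpᵢ² = 0.20² + 0.02² + 0.09² + 0.23² + 0.02² + 0.02² + 0.02² + 0.26² + 0.14² = 0.0400 + 0.0004 + 0.0081 + 0.0529 + 0.0004 + 0.0004 + 0.0004 + 0.0676 + 0.0196 = 0.1898
B = 1 / 0.1898 = 5.2687

5.27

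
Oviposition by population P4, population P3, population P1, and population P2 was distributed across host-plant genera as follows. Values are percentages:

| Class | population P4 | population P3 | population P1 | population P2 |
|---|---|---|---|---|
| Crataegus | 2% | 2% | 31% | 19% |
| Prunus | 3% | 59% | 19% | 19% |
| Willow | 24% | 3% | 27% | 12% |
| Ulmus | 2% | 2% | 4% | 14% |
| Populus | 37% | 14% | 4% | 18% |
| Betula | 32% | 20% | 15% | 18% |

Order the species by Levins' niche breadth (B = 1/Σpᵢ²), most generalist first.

Convert percentages to proportions (divide by 100).
Σp_P4ᵢ² = 0.02² + 0.03² + 0.24² + 0.02² + 0.37² + 0.32² = 0.0004 + 0.0009 + 0.0576 + 0.0004 + 0.1369 + 0.1024 = 0.2986
B_P4 = 1 / 0.2986 = 3.3490
Σp_P3ᵢ² = 0.02² + 0.59² + 0.03² + 0.02² + 0.14² + 0.20² = 0.0004 + 0.3481 + 0.0009 + 0.0004 + 0.0196 + 0.0400 = 0.4094
B_P3 = 1 / 0.4094 = 2.4426
Σp_P1ᵢ² = 0.31² + 0.19² + 0.27² + 0.04² + 0.04² + 0.15² = 0.0961 + 0.0361 + 0.0729 + 0.0016 + 0.0016 + 0.0225 = 0.2308
B_P1 = 1 / 0.2308 = 4.3328
Σp_P2ᵢ² = 0.19² + 0.19² + 0.12² + 0.14² + 0.18² + 0.18² = 0.0361 + 0.0361 + 0.0144 + 0.0196 + 0.0324 + 0.0324 = 0.1710
B_P2 = 1 / 0.1710 = 5.8480
Ranking by B (broadest → narrowest): population P2 (5.85) > population P1 (4.33) > population P4 (3.35) > population P3 (2.44)

population P2 > population P1 > population P4 > population P3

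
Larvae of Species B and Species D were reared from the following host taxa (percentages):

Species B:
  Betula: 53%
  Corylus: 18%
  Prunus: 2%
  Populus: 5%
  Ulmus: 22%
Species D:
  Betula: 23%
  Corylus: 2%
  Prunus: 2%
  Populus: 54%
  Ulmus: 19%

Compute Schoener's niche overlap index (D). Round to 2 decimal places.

Convert percentages to proportions (divide by 100).
Σ|p₁ᵢ − p₂ᵢ| = 0.30 + 0.16 + 0.00 + 0.49 + 0.03 = 0.98
D = 1 − ½ × 0.98 = 1 − 0.490 = 0.5100

0.51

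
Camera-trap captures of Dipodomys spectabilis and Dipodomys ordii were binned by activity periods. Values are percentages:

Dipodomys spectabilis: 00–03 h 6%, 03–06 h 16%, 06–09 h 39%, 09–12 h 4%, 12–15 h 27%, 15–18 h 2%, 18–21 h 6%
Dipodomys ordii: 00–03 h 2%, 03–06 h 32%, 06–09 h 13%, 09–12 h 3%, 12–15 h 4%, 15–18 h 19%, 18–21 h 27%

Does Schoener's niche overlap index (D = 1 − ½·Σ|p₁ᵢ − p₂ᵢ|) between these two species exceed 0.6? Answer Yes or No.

Convert percentages to proportions (divide by 100).
Σ|p₁ᵢ − p₂ᵢ| = 0.04 + 0.16 + 0.26 + 0.01 + 0.23 + 0.17 + 0.21 = 1.08
D = 1 − ½ × 1.08 = 1 − 0.540 = 0.4600
D = 0.4600 < 0.6 → No.

No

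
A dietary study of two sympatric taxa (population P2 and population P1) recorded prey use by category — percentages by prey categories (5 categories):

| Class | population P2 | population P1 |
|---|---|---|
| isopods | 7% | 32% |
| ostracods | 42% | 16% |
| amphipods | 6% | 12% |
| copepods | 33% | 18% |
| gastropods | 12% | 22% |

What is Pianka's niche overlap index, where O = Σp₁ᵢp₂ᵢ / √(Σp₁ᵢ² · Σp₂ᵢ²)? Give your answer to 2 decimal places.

0.70

Convert percentages to proportions (divide by 100).
Σ p₁ᵢp₂ᵢ = 0.0224 + 0.0672 + 0.0072 + 0.0594 + 0.0264 = 0.1826
Σp_1ᵢ² = 0.07² + 0.42² + 0.06² + 0.33² + 0.12² = 0.0049 + 0.1764 + 0.0036 + 0.1089 + 0.0144 = 0.3082
Σp_2ᵢ² = 0.32² + 0.16² + 0.12² + 0.18² + 0.22² = 0.1024 + 0.0256 + 0.0144 + 0.0324 + 0.0484 = 0.2232
O = 0.1826 / √(0.3082 × 0.2232) = 0.1826 / 0.26228 = 0.6962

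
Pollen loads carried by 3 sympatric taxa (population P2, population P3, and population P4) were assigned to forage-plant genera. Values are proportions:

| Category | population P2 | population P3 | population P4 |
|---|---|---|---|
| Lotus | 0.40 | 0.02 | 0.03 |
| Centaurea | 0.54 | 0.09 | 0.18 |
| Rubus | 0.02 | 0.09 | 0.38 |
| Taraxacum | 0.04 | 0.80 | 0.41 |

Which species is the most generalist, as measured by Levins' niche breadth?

population P4

Σp_P2ᵢ² = 0.40² + 0.54² + 0.02² + 0.04² = 0.1600 + 0.2916 + 0.0004 + 0.0016 = 0.4536
B_P2 = 1 / 0.4536 = 2.2046
Σp_P3ᵢ² = 0.02² + 0.09² + 0.09² + 0.80² = 0.0004 + 0.0081 + 0.0081 + 0.6400 = 0.6566
B_P3 = 1 / 0.6566 = 1.5230
Σp_P4ᵢ² = 0.03² + 0.18² + 0.38² + 0.41² = 0.0009 + 0.0324 + 0.1444 + 0.1681 = 0.3458
B_P4 = 1 / 0.3458 = 2.8918
Highest B → broadest niche (most generalist): population P4 (B = 2.89).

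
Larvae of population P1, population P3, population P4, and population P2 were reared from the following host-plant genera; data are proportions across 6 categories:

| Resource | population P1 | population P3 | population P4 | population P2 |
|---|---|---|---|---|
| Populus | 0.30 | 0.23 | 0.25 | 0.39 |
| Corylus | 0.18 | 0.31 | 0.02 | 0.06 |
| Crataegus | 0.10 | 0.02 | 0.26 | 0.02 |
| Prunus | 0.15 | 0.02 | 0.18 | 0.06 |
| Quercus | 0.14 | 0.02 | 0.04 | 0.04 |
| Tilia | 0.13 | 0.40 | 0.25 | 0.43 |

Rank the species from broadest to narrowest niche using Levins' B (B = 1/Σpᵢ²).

population P1 > population P4 > population P3 > population P2

Σp_P1ᵢ² = 0.30² + 0.18² + 0.10² + 0.15² + 0.14² + 0.13² = 0.0900 + 0.0324 + 0.0100 + 0.0225 + 0.0196 + 0.0169 = 0.1914
B_P1 = 1 / 0.1914 = 5.2247
Σp_P3ᵢ² = 0.23² + 0.31² + 0.02² + 0.02² + 0.02² + 0.40² = 0.0529 + 0.0961 + 0.0004 + 0.0004 + 0.0004 + 0.1600 = 0.3102
B_P3 = 1 / 0.3102 = 3.2237
Σp_P4ᵢ² = 0.25² + 0.02² + 0.26² + 0.18² + 0.04² + 0.25² = 0.0625 + 0.0004 + 0.0676 + 0.0324 + 0.0016 + 0.0625 = 0.2270
B_P4 = 1 / 0.2270 = 4.4053
Σp_P2ᵢ² = 0.39² + 0.06² + 0.02² + 0.06² + 0.04² + 0.43² = 0.1521 + 0.0036 + 0.0004 + 0.0036 + 0.0016 + 0.1849 = 0.3462
B_P2 = 1 / 0.3462 = 2.8885
Ranking by B (broadest → narrowest): population P1 (5.22) > population P4 (4.41) > population P3 (3.22) > population P2 (2.89)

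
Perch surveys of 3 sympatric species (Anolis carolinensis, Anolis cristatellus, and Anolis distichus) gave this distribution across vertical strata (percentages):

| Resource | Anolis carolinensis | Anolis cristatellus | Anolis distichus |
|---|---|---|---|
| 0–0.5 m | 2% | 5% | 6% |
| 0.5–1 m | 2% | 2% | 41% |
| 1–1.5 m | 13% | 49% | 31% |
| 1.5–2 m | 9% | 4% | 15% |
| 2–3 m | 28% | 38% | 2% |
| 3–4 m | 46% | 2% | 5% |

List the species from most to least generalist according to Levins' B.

Convert percentages to proportions (divide by 100).
Σp_caroᵢ² = 0.02² + 0.02² + 0.13² + 0.09² + 0.28² + 0.46² = 0.0004 + 0.0004 + 0.0169 + 0.0081 + 0.0784 + 0.2116 = 0.3158
B_caro = 1 / 0.3158 = 3.1666
Σp_crisᵢ² = 0.05² + 0.02² + 0.49² + 0.04² + 0.38² + 0.02² = 0.0025 + 0.0004 + 0.2401 + 0.0016 + 0.1444 + 0.0004 = 0.3894
B_cris = 1 / 0.3894 = 2.5681
Σp_distᵢ² = 0.06² + 0.41² + 0.31² + 0.15² + 0.02² + 0.05² = 0.0036 + 0.1681 + 0.0961 + 0.0225 + 0.0004 + 0.0025 = 0.2932
B_dist = 1 / 0.2932 = 3.4106
Ranking by B (broadest → narrowest): Anolis distichus (3.41) > Anolis carolinensis (3.17) > Anolis cristatellus (2.57)

Anolis distichus > Anolis carolinensis > Anolis cristatellus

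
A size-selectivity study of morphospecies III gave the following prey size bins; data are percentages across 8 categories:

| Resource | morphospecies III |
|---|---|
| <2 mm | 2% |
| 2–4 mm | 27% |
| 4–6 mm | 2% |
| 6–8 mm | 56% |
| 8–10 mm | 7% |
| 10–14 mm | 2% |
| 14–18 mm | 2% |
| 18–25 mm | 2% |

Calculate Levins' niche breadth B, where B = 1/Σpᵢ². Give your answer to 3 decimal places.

2.542

Convert percentages to proportions (divide by 100).
Σpᵢ² = 0.02² + 0.27² + 0.02² + 0.56² + 0.07² + 0.02² + 0.02² + 0.02² = 0.0004 + 0.0729 + 0.0004 + 0.3136 + 0.0049 + 0.0004 + 0.0004 + 0.0004 = 0.3934
B = 1 / 0.3934 = 2.54194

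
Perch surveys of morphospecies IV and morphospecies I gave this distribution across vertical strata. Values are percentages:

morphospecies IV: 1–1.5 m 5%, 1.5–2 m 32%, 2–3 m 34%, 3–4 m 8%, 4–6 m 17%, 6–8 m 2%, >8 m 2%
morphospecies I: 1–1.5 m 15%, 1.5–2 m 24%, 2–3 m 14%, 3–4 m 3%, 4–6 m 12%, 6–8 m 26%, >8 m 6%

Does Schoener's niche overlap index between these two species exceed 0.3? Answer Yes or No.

Convert percentages to proportions (divide by 100).
Σ|p₁ᵢ − p₂ᵢ| = 0.10 + 0.08 + 0.20 + 0.05 + 0.05 + 0.24 + 0.04 = 0.76
D = 1 − ½ × 0.76 = 1 − 0.380 = 0.6200
D = 0.6200 > 0.3 → Yes.

Yes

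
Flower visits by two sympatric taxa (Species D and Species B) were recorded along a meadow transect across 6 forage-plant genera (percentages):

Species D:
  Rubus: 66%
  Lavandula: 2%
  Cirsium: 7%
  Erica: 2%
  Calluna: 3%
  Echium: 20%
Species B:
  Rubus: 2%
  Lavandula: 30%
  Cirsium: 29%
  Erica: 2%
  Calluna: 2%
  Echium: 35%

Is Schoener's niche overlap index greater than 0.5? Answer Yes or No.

No

Convert percentages to proportions (divide by 100).
Σ|p₁ᵢ − p₂ᵢ| = 0.64 + 0.28 + 0.22 + 0.00 + 0.01 + 0.15 = 1.30
D = 1 − ½ × 1.30 = 1 − 0.650 = 0.3500
D = 0.3500 < 0.5 → No.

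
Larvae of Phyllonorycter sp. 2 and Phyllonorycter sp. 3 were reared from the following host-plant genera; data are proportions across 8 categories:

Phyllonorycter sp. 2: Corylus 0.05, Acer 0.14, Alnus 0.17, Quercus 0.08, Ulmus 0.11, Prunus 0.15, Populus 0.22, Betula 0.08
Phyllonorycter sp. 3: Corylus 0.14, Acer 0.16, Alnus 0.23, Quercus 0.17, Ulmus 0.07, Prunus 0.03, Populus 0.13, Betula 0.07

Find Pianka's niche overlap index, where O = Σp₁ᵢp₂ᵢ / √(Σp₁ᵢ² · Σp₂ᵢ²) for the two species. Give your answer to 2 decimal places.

0.85

Σ p₁ᵢp₂ᵢ = 0.0070 + 0.0224 + 0.0391 + 0.0136 + 0.0077 + 0.0045 + 0.0286 + 0.0056 = 0.1285
Σp_1ᵢ² = 0.05² + 0.14² + 0.17² + 0.08² + 0.11² + 0.15² + 0.22² + 0.08² = 0.0025 + 0.0196 + 0.0289 + 0.0064 + 0.0121 + 0.0225 + 0.0484 + 0.0064 = 0.1468
Σp_2ᵢ² = 0.14² + 0.16² + 0.23² + 0.17² + 0.07² + 0.03² + 0.13² + 0.07² = 0.0196 + 0.0256 + 0.0529 + 0.0289 + 0.0049 + 0.0009 + 0.0169 + 0.0049 = 0.1546
O = 0.1285 / √(0.1468 × 0.1546) = 0.1285 / 0.15065 = 0.8530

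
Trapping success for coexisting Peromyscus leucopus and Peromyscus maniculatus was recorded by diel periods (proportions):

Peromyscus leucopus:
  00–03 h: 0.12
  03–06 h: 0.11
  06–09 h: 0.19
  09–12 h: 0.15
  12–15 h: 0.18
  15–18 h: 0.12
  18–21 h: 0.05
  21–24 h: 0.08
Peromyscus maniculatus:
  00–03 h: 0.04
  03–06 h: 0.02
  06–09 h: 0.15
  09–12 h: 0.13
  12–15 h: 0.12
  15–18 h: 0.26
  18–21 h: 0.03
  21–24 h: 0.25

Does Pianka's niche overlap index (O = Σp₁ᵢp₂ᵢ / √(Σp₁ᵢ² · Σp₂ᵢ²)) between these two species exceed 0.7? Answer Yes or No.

Yes

Σ p₁ᵢp₂ᵢ = 0.0048 + 0.0022 + 0.0285 + 0.0195 + 0.0216 + 0.0312 + 0.0015 + 0.0200 = 0.1293
Σp_1ᵢ² = 0.12² + 0.11² + 0.19² + 0.15² + 0.18² + 0.12² + 0.05² + 0.08² = 0.0144 + 0.0121 + 0.0361 + 0.0225 + 0.0324 + 0.0144 + 0.0025 + 0.0064 = 0.1408
Σp_2ᵢ² = 0.04² + 0.02² + 0.15² + 0.13² + 0.12² + 0.26² + 0.03² + 0.25² = 0.0016 + 0.0004 + 0.0225 + 0.0169 + 0.0144 + 0.0676 + 0.0009 + 0.0625 = 0.1868
O = 0.1293 / √(0.1408 × 0.1868) = 0.1293 / 0.16218 = 0.7973
O = 0.7973 > 0.7 → Yes.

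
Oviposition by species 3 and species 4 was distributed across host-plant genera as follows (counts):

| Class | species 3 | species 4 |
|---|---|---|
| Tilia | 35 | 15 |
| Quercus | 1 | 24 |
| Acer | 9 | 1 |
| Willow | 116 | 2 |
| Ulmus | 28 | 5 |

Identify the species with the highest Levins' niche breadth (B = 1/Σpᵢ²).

Proportions for species 3 (n=189): 35/189=0.1852, 1/189=0.0053, 9/189=0.0476, 116/189=0.6138, 28/189=0.1481
Proportions for species 4 (n=47): 15/47=0.3191, 24/47=0.5106, 1/47=0.0213, 2/47=0.0426, 5/47=0.1064
Σp_3ᵢ² = 0.1852² + 0.0053² + 0.0476² + 0.6138² + 0.1481² = 0.034299 + 0.000028 + 0.002266 + 0.376750 + 0.021934 = 0.435277
B_3 = 1 / 0.435277 = 2.2974
Σp_4ᵢ² = 0.3191² + 0.5106² + 0.0213² + 0.0426² + 0.1064² = 0.101825 + 0.260712 + 0.000454 + 0.001815 + 0.011321 = 0.376127
B_4 = 1 / 0.376127 = 2.6587
Highest B → broadest niche (most generalist): species 4 (B = 2.66).

species 4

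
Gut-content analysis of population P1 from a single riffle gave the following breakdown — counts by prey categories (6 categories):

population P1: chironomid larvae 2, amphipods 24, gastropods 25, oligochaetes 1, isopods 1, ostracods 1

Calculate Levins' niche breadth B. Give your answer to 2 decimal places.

2.41

Proportions for population P1 (n=54): 2/54=0.0370, 24/54=0.4444, 25/54=0.4630, 1/54=0.0185, 1/54=0.0185, 1/54=0.0185
Σpᵢ² = 0.0370² + 0.4444² + 0.4630² + 0.0185² + 0.0185² + 0.0185² = 0.001369 + 0.197491 + 0.214369 + 0.000342 + 0.000342 + 0.000342 = 0.414255
B = 1 / 0.414255 = 2.4140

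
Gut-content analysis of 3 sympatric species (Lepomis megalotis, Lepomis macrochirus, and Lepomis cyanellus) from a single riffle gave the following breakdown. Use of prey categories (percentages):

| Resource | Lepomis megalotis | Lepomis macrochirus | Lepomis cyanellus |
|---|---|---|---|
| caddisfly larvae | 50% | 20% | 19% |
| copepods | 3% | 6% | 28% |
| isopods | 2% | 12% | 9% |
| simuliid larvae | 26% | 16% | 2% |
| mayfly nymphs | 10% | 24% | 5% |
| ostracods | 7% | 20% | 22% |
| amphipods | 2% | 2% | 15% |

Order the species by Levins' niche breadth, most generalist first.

Lepomis macrochirus > Lepomis cyanellus > Lepomis megalotis

Convert percentages to proportions (divide by 100).
Σp_megaᵢ² = 0.50² + 0.03² + 0.02² + 0.26² + 0.10² + 0.07² + 0.02² = 0.2500 + 0.0009 + 0.0004 + 0.0676 + 0.0100 + 0.0049 + 0.0004 = 0.3342
B_mega = 1 / 0.3342 = 2.9922
Σp_macrᵢ² = 0.20² + 0.06² + 0.12² + 0.16² + 0.24² + 0.20² + 0.02² = 0.0400 + 0.0036 + 0.0144 + 0.0256 + 0.0576 + 0.0400 + 0.0004 = 0.1816
B_macr = 1 / 0.1816 = 5.5066
Σp_cyanᵢ² = 0.19² + 0.28² + 0.09² + 0.02² + 0.05² + 0.22² + 0.15² = 0.0361 + 0.0784 + 0.0081 + 0.0004 + 0.0025 + 0.0484 + 0.0225 = 0.1964
B_cyan = 1 / 0.1964 = 5.0916
Ranking by B (broadest → narrowest): Lepomis macrochirus (5.51) > Lepomis cyanellus (5.09) > Lepomis megalotis (2.99)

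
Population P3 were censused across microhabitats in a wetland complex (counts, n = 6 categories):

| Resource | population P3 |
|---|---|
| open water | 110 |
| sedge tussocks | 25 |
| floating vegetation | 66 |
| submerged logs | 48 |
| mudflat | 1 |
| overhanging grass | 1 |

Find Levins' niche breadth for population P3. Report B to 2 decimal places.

3.25

Proportions for population P3 (n=251): 110/251=0.4382, 25/251=0.0996, 66/251=0.2629, 48/251=0.1912, 1/251=0.0040, 1/251=0.0040
Σpᵢ² = 0.4382² + 0.0996² + 0.2629² + 0.1912² + 0.0040² + 0.0040² = 0.192019 + 0.009920 + 0.069116 + 0.036557 + 0.000016 + 0.000016 = 0.307644
B = 1 / 0.307644 = 3.2505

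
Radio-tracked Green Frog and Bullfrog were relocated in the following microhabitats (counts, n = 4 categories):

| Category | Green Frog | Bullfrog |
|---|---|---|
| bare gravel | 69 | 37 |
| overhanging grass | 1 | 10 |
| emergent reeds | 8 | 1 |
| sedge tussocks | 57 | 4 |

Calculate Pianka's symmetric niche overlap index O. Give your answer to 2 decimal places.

Proportions for Green Frog (n=135): 69/135=0.5111, 1/135=0.0074, 8/135=0.0593, 57/135=0.4222
Proportions for Bullfrog (n=52): 37/52=0.7115, 10/52=0.1923, 1/52=0.0192, 4/52=0.0769
Σ p₁ᵢp₂ᵢ = 0.363648 + 0.001423 + 0.001139 + 0.032467 = 0.398677
Σp_1ᵢ² = 0.5111² + 0.0074² + 0.0593² + 0.4222² = 0.261223 + 0.000055 + 0.003516 + 0.178253 = 0.443047
Σp_2ᵢ² = 0.7115² + 0.1923² + 0.0192² + 0.0769² = 0.506232 + 0.036979 + 0.000369 + 0.005914 = 0.549494
O = 0.398677 / √(0.443047 × 0.549494) = 0.398677 / 0.4934082 = 0.8080

0.81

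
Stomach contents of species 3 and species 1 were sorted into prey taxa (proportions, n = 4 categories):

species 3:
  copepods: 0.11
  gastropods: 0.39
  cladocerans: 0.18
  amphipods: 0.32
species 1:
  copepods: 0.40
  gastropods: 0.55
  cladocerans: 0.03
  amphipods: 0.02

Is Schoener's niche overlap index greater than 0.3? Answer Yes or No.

Yes

Σ|p₁ᵢ − p₂ᵢ| = 0.29 + 0.16 + 0.15 + 0.30 = 0.90
D = 1 − ½ × 0.90 = 1 − 0.450 = 0.5500
D = 0.5500 > 0.3 → Yes.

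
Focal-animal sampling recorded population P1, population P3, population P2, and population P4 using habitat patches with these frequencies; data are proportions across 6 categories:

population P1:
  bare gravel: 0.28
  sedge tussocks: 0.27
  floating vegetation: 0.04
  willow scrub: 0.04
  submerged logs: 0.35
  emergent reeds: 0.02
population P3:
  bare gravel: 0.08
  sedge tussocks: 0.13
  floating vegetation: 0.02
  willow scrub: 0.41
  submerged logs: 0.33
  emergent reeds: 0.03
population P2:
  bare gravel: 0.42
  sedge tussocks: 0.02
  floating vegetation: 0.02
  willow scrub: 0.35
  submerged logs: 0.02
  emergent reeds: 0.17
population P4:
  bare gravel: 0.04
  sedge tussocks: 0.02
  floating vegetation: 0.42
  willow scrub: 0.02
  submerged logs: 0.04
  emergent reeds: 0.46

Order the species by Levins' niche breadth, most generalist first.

Σp_P1ᵢ² = 0.28² + 0.27² + 0.04² + 0.04² + 0.35² + 0.02² = 0.0784 + 0.0729 + 0.0016 + 0.0016 + 0.1225 + 0.0004 = 0.2774
B_P1 = 1 / 0.2774 = 3.6049
Σp_P3ᵢ² = 0.08² + 0.13² + 0.02² + 0.41² + 0.33² + 0.03² = 0.0064 + 0.0169 + 0.0004 + 0.1681 + 0.1089 + 0.0009 = 0.3016
B_P3 = 1 / 0.3016 = 3.3156
Σp_P2ᵢ² = 0.42² + 0.02² + 0.02² + 0.35² + 0.02² + 0.17² = 0.1764 + 0.0004 + 0.0004 + 0.1225 + 0.0004 + 0.0289 = 0.3290
B_P2 = 1 / 0.3290 = 3.0395
Σp_P4ᵢ² = 0.04² + 0.02² + 0.42² + 0.02² + 0.04² + 0.46² = 0.0016 + 0.0004 + 0.1764 + 0.0004 + 0.0016 + 0.2116 = 0.3920
B_P4 = 1 / 0.3920 = 2.5510
Ranking by B (broadest → narrowest): population P1 (3.60) > population P3 (3.32) > population P2 (3.04) > population P4 (2.55)

population P1 > population P3 > population P2 > population P4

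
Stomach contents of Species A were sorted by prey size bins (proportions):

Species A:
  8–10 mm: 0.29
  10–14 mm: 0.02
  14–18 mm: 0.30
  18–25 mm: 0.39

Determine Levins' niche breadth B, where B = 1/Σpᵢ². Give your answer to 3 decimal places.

Σpᵢ² = 0.29² + 0.02² + 0.30² + 0.39² = 0.0841 + 0.0004 + 0.0900 + 0.1521 = 0.3266
B = 1 / 0.3266 = 3.06185

3.062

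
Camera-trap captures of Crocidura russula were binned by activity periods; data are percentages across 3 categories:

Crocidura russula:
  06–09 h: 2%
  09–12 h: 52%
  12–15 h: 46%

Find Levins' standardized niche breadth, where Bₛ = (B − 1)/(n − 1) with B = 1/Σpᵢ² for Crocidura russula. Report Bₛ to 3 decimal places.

Convert percentages to proportions (divide by 100).
Σpᵢ² = 0.02² + 0.52² + 0.46² = 0.0004 + 0.2704 + 0.2116 = 0.4824
B = 1 / 0.4824 = 2.07297
Bₛ = (B − 1)/(n − 1) = (2.07297 − 1)/(3 − 1) = 1.07297/2 = 0.53649

0.536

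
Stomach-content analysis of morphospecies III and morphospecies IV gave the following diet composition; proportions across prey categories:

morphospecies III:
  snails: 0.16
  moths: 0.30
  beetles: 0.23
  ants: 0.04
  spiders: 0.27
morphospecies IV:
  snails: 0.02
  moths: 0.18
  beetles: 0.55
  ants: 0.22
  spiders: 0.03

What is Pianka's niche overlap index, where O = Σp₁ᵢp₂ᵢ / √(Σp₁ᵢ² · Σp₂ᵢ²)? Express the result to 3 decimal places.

0.656

Σ p₁ᵢp₂ᵢ = 0.0032 + 0.0540 + 0.1265 + 0.0088 + 0.0081 = 0.2006
Σp_1ᵢ² = 0.16² + 0.30² + 0.23² + 0.04² + 0.27² = 0.0256 + 0.0900 + 0.0529 + 0.0016 + 0.0729 = 0.2430
Σp_2ᵢ² = 0.02² + 0.18² + 0.55² + 0.22² + 0.03² = 0.0004 + 0.0324 + 0.3025 + 0.0484 + 0.0009 = 0.3846
O = 0.2006 / √(0.2430 × 0.3846) = 0.2006 / 0.305709 = 0.65618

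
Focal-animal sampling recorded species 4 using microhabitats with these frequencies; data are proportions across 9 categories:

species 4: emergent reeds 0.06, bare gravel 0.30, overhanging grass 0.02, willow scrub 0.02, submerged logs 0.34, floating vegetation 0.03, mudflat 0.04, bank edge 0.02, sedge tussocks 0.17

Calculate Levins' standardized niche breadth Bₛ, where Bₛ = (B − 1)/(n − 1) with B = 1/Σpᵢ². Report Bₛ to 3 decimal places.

0.392

Σpᵢ² = 0.06² + 0.30² + 0.02² + 0.02² + 0.34² + 0.03² + 0.04² + 0.02² + 0.17² = 0.0036 + 0.0900 + 0.0004 + 0.0004 + 0.1156 + 0.0009 + 0.0016 + 0.0004 + 0.0289 = 0.2418
B = 1 / 0.2418 = 4.13565
Bₛ = (B − 1)/(n − 1) = (4.13565 − 1)/(9 − 1) = 3.13565/8 = 0.39196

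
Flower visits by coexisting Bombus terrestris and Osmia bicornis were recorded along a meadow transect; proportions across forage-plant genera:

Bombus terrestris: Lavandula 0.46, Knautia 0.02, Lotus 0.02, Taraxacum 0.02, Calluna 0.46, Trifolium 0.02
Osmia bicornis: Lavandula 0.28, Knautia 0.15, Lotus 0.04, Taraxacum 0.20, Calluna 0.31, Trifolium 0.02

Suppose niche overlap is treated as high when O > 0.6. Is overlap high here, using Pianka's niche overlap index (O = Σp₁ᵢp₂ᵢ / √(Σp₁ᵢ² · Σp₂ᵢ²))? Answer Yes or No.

Yes

Σ p₁ᵢp₂ᵢ = 0.1288 + 0.0030 + 0.0008 + 0.0040 + 0.1426 + 0.0004 = 0.2796
Σp_1ᵢ² = 0.46² + 0.02² + 0.02² + 0.02² + 0.46² + 0.02² = 0.2116 + 0.0004 + 0.0004 + 0.0004 + 0.2116 + 0.0004 = 0.4248
Σp_2ᵢ² = 0.28² + 0.15² + 0.04² + 0.20² + 0.31² + 0.02² = 0.0784 + 0.0225 + 0.0016 + 0.0400 + 0.0961 + 0.0004 = 0.2390
O = 0.2796 / √(0.4248 × 0.2390) = 0.2796 / 0.31863 = 0.8775
O = 0.8775 > 0.6 → Yes.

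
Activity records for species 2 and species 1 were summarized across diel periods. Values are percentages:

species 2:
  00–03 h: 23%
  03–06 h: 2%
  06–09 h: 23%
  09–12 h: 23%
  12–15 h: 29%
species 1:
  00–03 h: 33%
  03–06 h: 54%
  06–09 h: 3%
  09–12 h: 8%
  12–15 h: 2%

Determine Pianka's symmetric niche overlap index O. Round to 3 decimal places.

Convert percentages to proportions (divide by 100).
Σ p₁ᵢp₂ᵢ = 0.0759 + 0.0108 + 0.0069 + 0.0184 + 0.0058 = 0.1178
Σp_1ᵢ² = 0.23² + 0.02² + 0.23² + 0.23² + 0.29² = 0.0529 + 0.0004 + 0.0529 + 0.0529 + 0.0841 = 0.2432
Σp_2ᵢ² = 0.33² + 0.54² + 0.03² + 0.08² + 0.02² = 0.1089 + 0.2916 + 0.0009 + 0.0064 + 0.0004 = 0.4082
O = 0.1178 / √(0.2432 × 0.4082) = 0.1178 / 0.315078 = 0.37388

0.374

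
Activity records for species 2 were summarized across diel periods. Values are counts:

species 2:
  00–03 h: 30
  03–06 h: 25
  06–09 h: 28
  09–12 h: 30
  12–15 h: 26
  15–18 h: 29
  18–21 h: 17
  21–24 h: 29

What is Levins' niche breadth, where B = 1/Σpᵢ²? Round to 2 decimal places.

Proportions for species 2 (n=214): 30/214=0.1402, 25/214=0.1168, 28/214=0.1308, 30/214=0.1402, 26/214=0.1215, 29/214=0.1355, 17/214=0.0794, 29/214=0.1355
Σpᵢ² = 0.1402² + 0.1168² + 0.1308² + 0.1402² + 0.1215² + 0.1355² + 0.0794² + 0.1355² = 0.019656 + 0.013642 + 0.017109 + 0.019656 + 0.014762 + 0.018360 + 0.006304 + 0.018360 = 0.127849
B = 1 / 0.127849 = 7.8217

7.82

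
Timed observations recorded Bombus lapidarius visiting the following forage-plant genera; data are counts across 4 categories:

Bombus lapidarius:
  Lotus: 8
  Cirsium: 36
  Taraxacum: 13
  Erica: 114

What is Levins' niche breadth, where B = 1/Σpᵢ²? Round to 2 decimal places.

2.01

Proportions for Bombus lapidarius (n=171): 8/171=0.0468, 36/171=0.2105, 13/171=0.0760, 114/171=0.6667
Σpᵢ² = 0.0468² + 0.2105² + 0.0760² + 0.6667² = 0.002190 + 0.044310 + 0.005776 + 0.444489 = 0.496765
B = 1 / 0.496765 = 2.0130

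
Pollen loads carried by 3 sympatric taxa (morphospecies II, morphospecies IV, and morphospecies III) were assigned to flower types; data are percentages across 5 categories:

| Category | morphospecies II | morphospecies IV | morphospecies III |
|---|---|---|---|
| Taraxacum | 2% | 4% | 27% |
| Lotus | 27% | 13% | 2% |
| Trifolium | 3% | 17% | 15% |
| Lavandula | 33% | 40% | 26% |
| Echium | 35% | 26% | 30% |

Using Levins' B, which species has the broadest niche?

Convert percentages to proportions (divide by 100).
Σp_IIᵢ² = 0.02² + 0.27² + 0.03² + 0.33² + 0.35² = 0.0004 + 0.0729 + 0.0009 + 0.1089 + 0.1225 = 0.3056
B_II = 1 / 0.3056 = 3.2723
Σp_IVᵢ² = 0.04² + 0.13² + 0.17² + 0.40² + 0.26² = 0.0016 + 0.0169 + 0.0289 + 0.1600 + 0.0676 = 0.2750
B_IV = 1 / 0.2750 = 3.6364
Σp_IIIᵢ² = 0.27² + 0.02² + 0.15² + 0.26² + 0.30² = 0.0729 + 0.0004 + 0.0225 + 0.0676 + 0.0900 = 0.2534
B_III = 1 / 0.2534 = 3.9463
Highest B → broadest niche (most generalist): morphospecies III (B = 3.95).

morphospecies III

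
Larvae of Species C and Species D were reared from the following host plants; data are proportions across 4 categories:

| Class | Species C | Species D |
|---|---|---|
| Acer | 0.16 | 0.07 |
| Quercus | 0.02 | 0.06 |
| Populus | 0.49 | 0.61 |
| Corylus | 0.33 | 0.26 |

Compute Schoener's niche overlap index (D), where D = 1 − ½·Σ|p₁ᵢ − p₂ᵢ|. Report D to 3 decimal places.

0.840

Σ|p₁ᵢ − p₂ᵢ| = 0.09 + 0.04 + 0.12 + 0.07 = 0.32
D = 1 − ½ × 0.32 = 1 − 0.160 = 0.84000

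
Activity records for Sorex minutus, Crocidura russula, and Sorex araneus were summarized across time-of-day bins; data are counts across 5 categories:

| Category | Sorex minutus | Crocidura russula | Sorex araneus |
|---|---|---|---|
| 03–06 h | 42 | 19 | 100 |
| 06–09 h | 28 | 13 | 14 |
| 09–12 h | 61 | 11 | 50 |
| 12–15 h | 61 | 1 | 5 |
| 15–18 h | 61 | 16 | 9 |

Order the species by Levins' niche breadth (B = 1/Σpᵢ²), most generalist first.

Sorex minutus > Crocidura russula > Sorex araneus

Proportions for Sorex minutus (n=253): 42/253=0.1660, 28/253=0.1107, 61/253=0.2411, 61/253=0.2411, 61/253=0.2411
Proportions for Crocidura russula (n=60): 19/60=0.3167, 13/60=0.2167, 11/60=0.1833, 1/60=0.0167, 16/60=0.2667
Proportions for Sorex araneus (n=178): 100/178=0.5618, 14/178=0.0787, 50/178=0.2809, 5/178=0.0281, 9/178=0.0506
Σp_minuᵢ² = 0.1660² + 0.1107² + 0.2411² + 0.2411² + 0.2411² = 0.027556 + 0.012254 + 0.058129 + 0.058129 + 0.058129 = 0.214197
B_minu = 1 / 0.214197 = 4.6686
Σp_russᵢ² = 0.3167² + 0.2167² + 0.1833² + 0.0167² + 0.2667² = 0.100299 + 0.046959 + 0.033599 + 0.000279 + 0.071129 = 0.252265
B_russ = 1 / 0.252265 = 3.9641
Σp_aranᵢ² = 0.5618² + 0.0787² + 0.2809² + 0.0281² + 0.0506² = 0.315619 + 0.006194 + 0.078905 + 0.000790 + 0.002560 = 0.404068
B_aran = 1 / 0.404068 = 2.4748
Ranking by B (broadest → narrowest): Sorex minutus (4.67) > Crocidura russula (3.96) > Sorex araneus (2.47)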